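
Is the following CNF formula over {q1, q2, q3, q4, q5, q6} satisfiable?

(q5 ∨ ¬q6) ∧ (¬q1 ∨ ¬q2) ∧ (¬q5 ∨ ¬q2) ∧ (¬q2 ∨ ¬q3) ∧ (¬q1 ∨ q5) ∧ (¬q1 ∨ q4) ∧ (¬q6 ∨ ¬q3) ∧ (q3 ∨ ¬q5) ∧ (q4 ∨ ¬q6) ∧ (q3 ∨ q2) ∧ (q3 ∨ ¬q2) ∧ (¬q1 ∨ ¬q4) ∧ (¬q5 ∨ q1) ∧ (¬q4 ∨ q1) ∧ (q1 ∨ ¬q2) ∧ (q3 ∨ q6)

Branch on q5: set q5 = False.
The clause (¬q6) is unit, so q6 = False.
The clause (¬q1) is unit, so q1 = False.
The clause (¬q4) is unit, so q4 = False.
The clause (¬q2) is unit, so q2 = False.
The clause (q3) is unit, so q3 = True.
This assignment satisfies each clause.
A satisfying assignment: q1=False,  q2=False,  q3=True,  q4=False,  q5=False,  q6=False.

Yes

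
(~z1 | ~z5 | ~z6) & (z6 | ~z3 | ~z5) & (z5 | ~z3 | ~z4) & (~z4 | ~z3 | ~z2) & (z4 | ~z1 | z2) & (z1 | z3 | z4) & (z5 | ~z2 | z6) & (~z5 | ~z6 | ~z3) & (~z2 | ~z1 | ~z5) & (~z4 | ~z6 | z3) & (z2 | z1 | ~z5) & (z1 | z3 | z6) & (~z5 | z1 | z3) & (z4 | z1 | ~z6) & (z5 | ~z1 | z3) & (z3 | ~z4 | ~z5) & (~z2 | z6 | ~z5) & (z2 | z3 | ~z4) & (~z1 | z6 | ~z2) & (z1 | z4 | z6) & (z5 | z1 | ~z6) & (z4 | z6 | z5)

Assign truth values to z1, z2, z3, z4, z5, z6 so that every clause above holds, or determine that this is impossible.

z1 ↦ 1, z2 ↦ 1, z3 ↦ 1, z4 ↦ 0, z5 ↦ 0, z6 ↦ 1

Branch on z1: set z1 = 1.
Branch on z5: set z5 = 0.
(z3) alone gives z3 = 1.
(~z4) alone gives z4 = 0.
(z2) alone gives z2 = 1.
(z6) alone gives z6 = 1.
Every clause now holds.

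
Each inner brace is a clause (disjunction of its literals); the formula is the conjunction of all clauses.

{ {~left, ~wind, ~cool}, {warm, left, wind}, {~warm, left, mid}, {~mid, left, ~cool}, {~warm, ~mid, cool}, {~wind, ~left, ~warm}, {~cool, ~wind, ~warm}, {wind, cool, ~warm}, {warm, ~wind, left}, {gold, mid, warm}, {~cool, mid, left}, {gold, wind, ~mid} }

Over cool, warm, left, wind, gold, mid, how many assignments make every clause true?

10

There are 2^6 = 64 truth assignments over (cool, warm, left, wind, gold, mid).
Split on left. With left = 1, the clauses containing left are satisfied and ~left drops from the rest; 10 of the 2^5 = 32 assignments to the other variables satisfy what remains.
With left = 0, by the same count on the reduced clause set, 0 assignments work.
(One model: cool=F, warm=F, left=T, wind=F, gold=T, mid=F.)
Total: 10 + 0 = 10.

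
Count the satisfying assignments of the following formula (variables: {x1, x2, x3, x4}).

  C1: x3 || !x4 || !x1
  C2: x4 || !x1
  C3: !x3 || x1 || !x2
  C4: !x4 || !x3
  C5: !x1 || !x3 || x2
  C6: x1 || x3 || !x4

3

There are 2^4 = 16 truth assignments over (x1, x2, x3, x4).
Check each against the 6 clauses (columns in the order x1, x2, x3, x4):
  F F F F  ✓ satisfies all
  F F F T  ✗ fails (x1 || x3 || !x4)
  F F T F  ✓ satisfies all
  F F T T  ✗ fails (!x4 || !x3)
  F T F F  ✓ satisfies all
  F T F T  ✗ fails (x1 || x3 || !x4)
  F T T F  ✗ fails (!x3 || x1 || !x2)
  F T T T  ✗ fails (!x3 || x1 || !x2)
  T F F F  ✗ fails (x4 || !x1)
  T F F T  ✗ fails (x3 || !x4 || !x1)
  T F T F  ✗ fails (x4 || !x1)
  T F T T  ✗ fails (!x4 || !x3)
  T T F F  ✗ fails (x4 || !x1)
  T T F T  ✗ fails (x3 || !x4 || !x1)
  T T T F  ✗ fails (x4 || !x1)
  T T T T  ✗ fails (!x4 || !x3)
3 of the 16 rows are models.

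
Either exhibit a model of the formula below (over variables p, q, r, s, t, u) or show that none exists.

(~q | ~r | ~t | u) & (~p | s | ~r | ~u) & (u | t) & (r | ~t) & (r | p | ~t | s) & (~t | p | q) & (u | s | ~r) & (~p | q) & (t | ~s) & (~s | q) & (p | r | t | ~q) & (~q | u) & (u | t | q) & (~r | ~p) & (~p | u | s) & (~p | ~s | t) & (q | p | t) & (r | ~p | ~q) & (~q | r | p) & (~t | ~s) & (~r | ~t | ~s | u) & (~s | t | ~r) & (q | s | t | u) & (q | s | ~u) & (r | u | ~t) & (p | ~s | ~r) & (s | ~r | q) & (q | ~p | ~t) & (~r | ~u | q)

Suppose u = 1.
Suppose r = 1.
The clause (~p) is unit, so p = 0.
The clause (~s) is unit, so s = 0.
The clause (q) is unit, so q = 1.
No clause remains; t is free.

p=0,  q=1,  r=1,  s=0,  t=1,  u=1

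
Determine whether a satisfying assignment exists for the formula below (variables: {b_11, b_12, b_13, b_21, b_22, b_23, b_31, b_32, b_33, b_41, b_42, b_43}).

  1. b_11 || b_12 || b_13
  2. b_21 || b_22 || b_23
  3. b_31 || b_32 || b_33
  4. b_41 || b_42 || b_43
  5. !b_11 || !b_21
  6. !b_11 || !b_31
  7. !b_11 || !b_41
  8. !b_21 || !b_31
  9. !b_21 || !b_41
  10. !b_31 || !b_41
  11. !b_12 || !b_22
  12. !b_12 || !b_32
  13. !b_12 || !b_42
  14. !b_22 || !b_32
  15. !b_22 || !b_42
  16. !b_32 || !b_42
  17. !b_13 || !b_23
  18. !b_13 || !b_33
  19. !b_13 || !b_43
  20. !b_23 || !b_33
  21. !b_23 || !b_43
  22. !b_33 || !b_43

Suppose b_11 = false.
Suppose b_12 = true.
The clause (!b_22) is unit, so b_22 = false.
The clause (!b_32) is unit, so b_32 = false.
The clause (!b_42) is unit, so b_42 = false.
Suppose b_21 = true.
The clause (!b_31) is unit, so b_31 = false.
The clause (b_33) is unit, so b_33 = true.
The clause (!b_41) is unit, so b_41 = false.
The clause (b_43) is unit, so b_43 = true.
Now (!b_43) is unsatisfied and unit — conflict.
Undo b_21 and try b_21 = false.
The clause (b_23) is unit, so b_23 = true.
The clause (!b_13) is unit, so b_13 = false.
The clause (!b_33) is unit, so b_33 = false.
The clause (b_31) is unit, so b_31 = true.
The clause (!b_41) is unit, so b_41 = false.
The clause (b_43) is unit, so b_43 = true.
Now (!b_43) is unsatisfied and unit — conflict.
Neither b_21 = true nor b_21 = false works.
Undo b_12 and try b_12 = false.
The clause (b_13) is unit, so b_13 = true.
The clause (!b_23) is unit, so b_23 = false.
The clause (!b_33) is unit, so b_33 = false.
The clause (!b_43) is unit, so b_43 = false.
Suppose b_21 = true.
The clause (!b_31) is unit, so b_31 = false.
The clause (b_32) is unit, so b_32 = true.
The clause (!b_41) is unit, so b_41 = false.
The clause (b_42) is unit, so b_42 = true.
Now (!b_42) is unsatisfied and unit — conflict.
Undo b_21 and try b_21 = false.
The clause (b_22) is unit, so b_22 = true.
The clause (!b_32) is unit, so b_32 = false.
The clause (b_31) is unit, so b_31 = true.
The clause (!b_41) is unit, so b_41 = false.
The clause (b_42) is unit, so b_42 = true.
Now (!b_42) is unsatisfied and unit — conflict.
Neither b_21 = true nor b_21 = false works.
Neither b_12 = true nor b_12 = false works.
Undo b_11 and try b_11 = true.
The clause (!b_21) is unit, so b_21 = false.
The clause (!b_31) is unit, so b_31 = false.
The clause (!b_41) is unit, so b_41 = false.
Suppose b_22 = true.
The clause (!b_12) is unit, so b_12 = false.
The clause (!b_32) is unit, so b_32 = false.
The clause (b_33) is unit, so b_33 = true.
The clause (!b_42) is unit, so b_42 = false.
The clause (b_43) is unit, so b_43 = true.
Now (!b_43) is unsatisfied and unit — conflict.
Undo b_22 and try b_22 = false.
The clause (b_23) is unit, so b_23 = true.
The clause (!b_13) is unit, so b_13 = false.
The clause (!b_33) is unit, so b_33 = false.
The clause (b_32) is unit, so b_32 = true.
The clause (!b_12) is unit, so b_12 = false.
The clause (!b_42) is unit, so b_42 = false.
The clause (b_43) is unit, so b_43 = true.
Now (!b_43) is unsatisfied and unit — conflict.
Neither b_22 = true nor b_22 = false works.
Neither b_11 = true nor b_11 = false works.
No assignment satisfies every clause.

No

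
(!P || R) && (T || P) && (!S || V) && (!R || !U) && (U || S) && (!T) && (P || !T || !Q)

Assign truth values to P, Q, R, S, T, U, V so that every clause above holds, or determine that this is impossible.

P: true, Q: false, R: true, S: true, T: false, U: false, V: true

From the singleton clause (!T), T = false.
From the singleton clause (P), P = true.
From the singleton clause (R), R = true.
From the singleton clause (!U), U = false.
From the singleton clause (S), S = true.
From the singleton clause (V), V = true.
Every clause is now satisfied; Q is unconstrained.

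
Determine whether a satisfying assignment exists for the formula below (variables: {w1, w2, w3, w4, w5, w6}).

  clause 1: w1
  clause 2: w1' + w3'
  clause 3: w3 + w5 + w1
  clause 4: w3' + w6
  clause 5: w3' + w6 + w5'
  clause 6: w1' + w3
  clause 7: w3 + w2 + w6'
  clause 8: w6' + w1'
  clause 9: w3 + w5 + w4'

No, unsatisfiable

(w1) alone gives w1 = 1.
(w3') alone gives w3 = 0.
But (w3) is also a unit clause — contradiction.
No assignment satisfies every clause.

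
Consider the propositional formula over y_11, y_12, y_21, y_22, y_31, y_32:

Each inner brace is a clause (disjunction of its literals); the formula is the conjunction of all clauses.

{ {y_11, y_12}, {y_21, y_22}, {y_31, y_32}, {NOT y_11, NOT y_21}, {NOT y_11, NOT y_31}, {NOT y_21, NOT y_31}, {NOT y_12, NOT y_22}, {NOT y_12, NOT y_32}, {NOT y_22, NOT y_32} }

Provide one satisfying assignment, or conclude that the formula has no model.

UNSATISFIABLE

Suppose y_11 = true.
(NOT y_21) alone gives y_21 = false.
(y_22) alone gives y_22 = true.
(NOT y_31) alone gives y_31 = false.
(y_32) alone gives y_32 = true.
But (NOT y_32) is also a unit clause — contradiction.
Undo y_11 and try y_11 = false.
(y_12) alone gives y_12 = true.
(NOT y_22) alone gives y_22 = false.
(y_21) alone gives y_21 = true.
(NOT y_31) alone gives y_31 = false.
(y_32) alone gives y_32 = true.
But (NOT y_32) is also a unit clause — contradiction.
Either choice for y_11 ends in contradiction.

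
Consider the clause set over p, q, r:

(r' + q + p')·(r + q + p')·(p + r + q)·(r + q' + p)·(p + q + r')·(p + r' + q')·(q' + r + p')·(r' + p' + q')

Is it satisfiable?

Try r = 0.
Try q = 1.
The clause (p) is unit, so p = 1.
That conflicts with the unit clause (p').
That branch fails; take q = 0 instead.
The clause (p') is unit, so p = 0.
That conflicts with the unit clause (p).
Both values of q lead to a conflict.
That branch fails; take r = 1 instead.
Try q = 1.
The clause (p) is unit, so p = 1.
That conflicts with the unit clause (p').
That branch fails; take q = 0 instead.
The clause (p') is unit, so p = 0.
That conflicts with the unit clause (p).
Both values of q lead to a conflict.
Both values of r lead to a conflict.
No assignment satisfies every clause.

No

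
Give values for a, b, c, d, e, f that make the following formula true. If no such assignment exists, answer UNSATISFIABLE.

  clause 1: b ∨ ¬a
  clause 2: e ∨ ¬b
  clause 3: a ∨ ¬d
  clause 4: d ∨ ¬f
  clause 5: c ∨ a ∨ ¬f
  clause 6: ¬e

a ↦ False; b ↦ False; c ↦ False; d ↦ False; e ↦ False; f ↦ False

The clause (¬e) is unit, so e = False.
The clause (¬b) is unit, so b = False.
The clause (¬a) is unit, so a = False.
The clause (¬d) is unit, so d = False.
The clause (¬f) is unit, so f = False.
All clauses hold; c can take either value.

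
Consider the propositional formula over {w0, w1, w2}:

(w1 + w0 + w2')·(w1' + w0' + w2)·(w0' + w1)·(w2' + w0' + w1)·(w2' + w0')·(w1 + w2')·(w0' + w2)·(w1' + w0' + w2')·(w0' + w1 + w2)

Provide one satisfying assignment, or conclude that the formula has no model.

w0=0,  w1=1,  w2=1

Try w0 = 0.
Try w1 = 1.
Every clause is now satisfied; w2 is unconstrained.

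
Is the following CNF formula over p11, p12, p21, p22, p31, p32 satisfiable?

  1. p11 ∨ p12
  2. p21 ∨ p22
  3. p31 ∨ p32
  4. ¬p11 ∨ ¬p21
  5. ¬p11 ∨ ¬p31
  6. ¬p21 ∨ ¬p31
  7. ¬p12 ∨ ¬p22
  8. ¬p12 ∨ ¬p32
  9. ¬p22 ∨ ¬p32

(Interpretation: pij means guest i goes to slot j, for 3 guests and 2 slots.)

No

Branch on p11: set p11 = True.
The clause (¬p21) is unit, so p21 = False.
The clause (p22) is unit, so p22 = True.
The clause (¬p31) is unit, so p31 = False.
The clause (p32) is unit, so p32 = True.
That conflicts with the unit clause (¬p32).
So p11 must be the other value — set p11 = False.
The clause (p12) is unit, so p12 = True.
The clause (¬p22) is unit, so p22 = False.
The clause (p21) is unit, so p21 = True.
The clause (¬p31) is unit, so p31 = False.
The clause (p32) is unit, so p32 = True.
That conflicts with the unit clause (¬p32).
Neither p11 = True nor p11 = False works.
No assignment satisfies every clause.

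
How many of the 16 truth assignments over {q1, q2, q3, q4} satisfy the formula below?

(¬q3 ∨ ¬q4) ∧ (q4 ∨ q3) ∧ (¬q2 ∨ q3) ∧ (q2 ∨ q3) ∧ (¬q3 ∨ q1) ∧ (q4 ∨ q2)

There are 2^4 = 16 truth assignments over (q1, q2, q3, q4).
Check each against the 6 clauses (columns in the order q1, q2, q3, q4):
  F F F F  ✗ fails (q4 ∨ q3)
  F F F T  ✗ fails (q2 ∨ q3)
  F F T F  ✗ fails (¬q3 ∨ q1)
  F F T T  ✗ fails (¬q3 ∨ ¬q4)
  F T F F  ✗ fails (q4 ∨ q3)
  F T F T  ✗ fails (¬q2 ∨ q3)
  F T T F  ✗ fails (¬q3 ∨ q1)
  F T T T  ✗ fails (¬q3 ∨ ¬q4)
  T F F F  ✗ fails (q4 ∨ q3)
  T F F T  ✗ fails (q2 ∨ q3)
  T F T F  ✗ fails (q4 ∨ q2)
  T F T T  ✗ fails (¬q3 ∨ ¬q4)
  T T F F  ✗ fails (q4 ∨ q3)
  T T F T  ✗ fails (¬q2 ∨ q3)
  T T T F  ✓ satisfies all
  T T T T  ✗ fails (¬q3 ∨ ¬q4)
1 of the 16 rows is a model.

1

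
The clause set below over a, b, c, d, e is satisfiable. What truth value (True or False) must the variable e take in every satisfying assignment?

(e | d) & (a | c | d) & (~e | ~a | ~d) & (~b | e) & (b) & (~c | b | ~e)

Suppose e = 0.
Unit clause (d) forces d = 1.
Unit clause (~b) forces b = 0.
But (b) is also a unit clause — contradiction.
So every satisfying assignment has e = True.

True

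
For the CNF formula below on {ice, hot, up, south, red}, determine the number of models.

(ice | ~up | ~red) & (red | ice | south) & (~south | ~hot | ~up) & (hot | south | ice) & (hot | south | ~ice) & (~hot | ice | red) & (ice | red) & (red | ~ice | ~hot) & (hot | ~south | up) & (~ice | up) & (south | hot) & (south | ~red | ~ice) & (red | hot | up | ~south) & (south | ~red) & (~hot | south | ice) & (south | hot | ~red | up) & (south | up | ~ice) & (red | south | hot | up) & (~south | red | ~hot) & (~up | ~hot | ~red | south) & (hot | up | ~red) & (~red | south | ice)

3

There are 2^5 = 32 truth assignments over (ice, hot, up, south, red).
Split on hot. With hot = 1, the clauses containing hot are satisfied and ~hot drops from the rest; 1 of the 2^4 = 16 assignments to the other variables satisfy what remains.
With hot = 0, by the same count on the reduced clause set, 2 assignments work.
(One model: ice=F, hot=T, up=F, south=T, red=T.)
Total: 1 + 2 = 3.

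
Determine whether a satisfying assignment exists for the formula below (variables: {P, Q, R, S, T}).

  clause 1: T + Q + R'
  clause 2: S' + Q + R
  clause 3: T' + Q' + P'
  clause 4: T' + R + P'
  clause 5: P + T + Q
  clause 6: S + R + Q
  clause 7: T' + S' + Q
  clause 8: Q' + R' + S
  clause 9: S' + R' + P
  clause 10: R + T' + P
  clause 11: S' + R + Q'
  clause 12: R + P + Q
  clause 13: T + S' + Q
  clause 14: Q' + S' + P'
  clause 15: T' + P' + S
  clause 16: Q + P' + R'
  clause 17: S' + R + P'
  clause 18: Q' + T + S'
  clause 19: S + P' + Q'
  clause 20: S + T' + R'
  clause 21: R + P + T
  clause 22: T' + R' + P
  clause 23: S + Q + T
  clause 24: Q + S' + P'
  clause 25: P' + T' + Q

No

Try T = 1.
Try Q = 0.
The clause (S') is unit, so S = 0.
The clause (R) is unit, so R = 1.
But (R') is also a unit clause — contradiction.
Undo Q and try Q = 1.
The clause (P') is unit, so P = 0.
The clause (R) is unit, so R = 1.
But (R') is also a unit clause — contradiction.
Either choice for Q ends in contradiction.
Undo T and try T = 0.
Try Q = 1.
The clause (S') is unit, so S = 0.
The clause (R') is unit, so R = 0.
The clause (P') is unit, so P = 0.
But (P) is also a unit clause — contradiction.
Undo Q and try Q = 0.
The clause (R') is unit, so R = 0.
The clause (S') is unit, so S = 0.
But (S) is also a unit clause — contradiction.
Either choice for Q ends in contradiction.
Either choice for T ends in contradiction.
No assignment satisfies every clause.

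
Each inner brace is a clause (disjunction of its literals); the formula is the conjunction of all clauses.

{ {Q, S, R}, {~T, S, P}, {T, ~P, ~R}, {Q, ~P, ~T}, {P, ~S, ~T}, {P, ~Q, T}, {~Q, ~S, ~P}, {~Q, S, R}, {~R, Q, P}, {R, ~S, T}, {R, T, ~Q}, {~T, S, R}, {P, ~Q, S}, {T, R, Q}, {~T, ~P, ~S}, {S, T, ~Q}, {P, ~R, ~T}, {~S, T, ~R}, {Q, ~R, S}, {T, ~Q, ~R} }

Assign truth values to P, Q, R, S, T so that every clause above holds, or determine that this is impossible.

Branch on Q: set Q = 1.
Branch on P: set P = 1.
From the singleton clause (~S), S = 0.
From the singleton clause (R), R = 1.
From the singleton clause (T), T = 1.
All clauses are satisfied.

P: 1,  Q: 1,  R: 1,  S: 0,  T: 1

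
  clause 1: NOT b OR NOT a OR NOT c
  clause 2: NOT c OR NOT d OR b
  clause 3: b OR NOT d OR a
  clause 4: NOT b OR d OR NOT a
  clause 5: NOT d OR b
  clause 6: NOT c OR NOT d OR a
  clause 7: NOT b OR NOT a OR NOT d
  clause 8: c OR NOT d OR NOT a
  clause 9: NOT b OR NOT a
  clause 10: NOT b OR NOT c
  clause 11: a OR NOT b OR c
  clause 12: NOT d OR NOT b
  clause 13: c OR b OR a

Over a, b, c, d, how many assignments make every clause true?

3

There are 2^4 = 16 truth assignments over (a, b, c, d).
Check each against the 13 clauses (columns in the order a, b, c, d):
  F F F F  ✗ fails (c OR b OR a)
  F F F T  ✗ fails (b OR NOT d OR a)
  F F T F  ✓ satisfies all
  F F T T  ✗ fails (NOT c OR NOT d OR b)
  F T F F  ✗ fails (a OR NOT b OR c)
  F T F T  ✗ fails (a OR NOT b OR c)
  F T T F  ✗ fails (NOT b OR NOT c)
  F T T T  ✗ fails (NOT c OR NOT d OR a)
  T F F F  ✓ satisfies all
  T F F T  ✗ fails (NOT d OR b)
  T F T F  ✓ satisfies all
  T F T T  ✗ fails (NOT c OR NOT d OR b)
  T T F F  ✗ fails (NOT b OR d OR NOT a)
  T T F T  ✗ fails (NOT b OR NOT a OR NOT d)
  T T T F  ✗ fails (NOT b OR NOT a OR NOT c)
  T T T T  ✗ fails (NOT b OR NOT a OR NOT c)
3 of the 16 rows are models.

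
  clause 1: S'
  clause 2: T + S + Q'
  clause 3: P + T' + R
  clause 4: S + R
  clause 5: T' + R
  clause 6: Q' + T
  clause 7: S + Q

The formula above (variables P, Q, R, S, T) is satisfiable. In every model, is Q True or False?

True

Suppose Q = 0.
From the singleton clause (S'), S = 0.
That conflicts with the unit clause (S).
So every satisfying assignment has Q = True.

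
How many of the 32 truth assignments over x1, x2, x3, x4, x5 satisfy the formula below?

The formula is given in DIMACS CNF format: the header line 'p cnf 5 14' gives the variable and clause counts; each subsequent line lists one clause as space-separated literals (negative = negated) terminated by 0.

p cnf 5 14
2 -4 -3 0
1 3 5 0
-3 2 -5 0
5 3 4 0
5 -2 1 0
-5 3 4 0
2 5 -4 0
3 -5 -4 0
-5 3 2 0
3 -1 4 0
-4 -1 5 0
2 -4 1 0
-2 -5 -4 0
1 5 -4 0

5

There are 2^5 = 32 truth assignments over (x1, x2, x3, x4, x5).
Split on x5. With x5 = True, the clauses containing x5 are satisfied and ¬x5 drops from the rest; 2 of the 2^4 = 16 assignments to the other variables satisfy what remains.
With x5 = False, by the same count on the reduced clause set, 3 assignments work.
Total: 2 + 3 = 5.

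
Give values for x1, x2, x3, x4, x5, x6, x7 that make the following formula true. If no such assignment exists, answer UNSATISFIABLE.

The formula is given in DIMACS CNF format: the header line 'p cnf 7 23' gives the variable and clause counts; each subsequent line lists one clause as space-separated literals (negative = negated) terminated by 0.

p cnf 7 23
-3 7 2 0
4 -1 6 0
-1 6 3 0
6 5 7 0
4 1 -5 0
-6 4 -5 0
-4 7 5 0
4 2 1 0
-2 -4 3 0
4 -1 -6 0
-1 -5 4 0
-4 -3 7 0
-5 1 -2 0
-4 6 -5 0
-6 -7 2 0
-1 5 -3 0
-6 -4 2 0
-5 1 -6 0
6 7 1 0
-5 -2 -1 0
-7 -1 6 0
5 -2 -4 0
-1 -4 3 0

Branch on x3: set x3 = False.
Branch on x1: set x1 = False.
Branch on x4: set x4 = False.
From the singleton clause (¬x5), x5 = False.
From the singleton clause (x2), x2 = True.
Branch on x6: set x6 = False.
From the singleton clause (x7), x7 = True.
This assignment satisfies each clause.

x1: False; x2: True; x3: False; x4: False; x5: False; x6: False; x7: True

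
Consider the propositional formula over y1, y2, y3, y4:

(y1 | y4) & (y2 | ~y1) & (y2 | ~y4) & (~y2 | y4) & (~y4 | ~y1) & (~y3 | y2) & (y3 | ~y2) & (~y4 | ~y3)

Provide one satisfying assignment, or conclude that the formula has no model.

Suppose y1 = 1.
Unit clause (y2) forces y2 = 1.
Unit clause (y4) forces y4 = 1.
That conflicts with the unit clause (~y4).
That branch fails; take y1 = 0 instead.
Unit clause (y4) forces y4 = 1.
Unit clause (y2) forces y2 = 1.
Unit clause (y3) forces y3 = 1.
That conflicts with the unit clause (~y3).
Both values of y1 lead to a conflict.

UNSATISFIABLE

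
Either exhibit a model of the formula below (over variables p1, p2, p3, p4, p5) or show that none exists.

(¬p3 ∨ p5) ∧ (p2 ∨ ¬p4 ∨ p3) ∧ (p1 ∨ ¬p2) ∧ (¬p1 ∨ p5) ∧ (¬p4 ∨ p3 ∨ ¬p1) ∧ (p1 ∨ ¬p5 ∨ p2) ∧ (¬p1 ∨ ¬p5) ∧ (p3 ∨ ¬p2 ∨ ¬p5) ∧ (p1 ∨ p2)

UNSATISFIABLE

Suppose p3 = False.
Suppose p2 = True.
The clause (p1) is unit, so p1 = True.
The clause (p5) is unit, so p5 = True.
Now (¬p5) is unsatisfied and unit — conflict.
Backtrack on p2: now try p2 = False.
The clause (¬p4) is unit, so p4 = False.
The clause (p1) is unit, so p1 = True.
The clause (p5) is unit, so p5 = True.
Now (¬p5) is unsatisfied and unit — conflict.
Neither p2 = True nor p2 = False works.
Backtrack on p3: now try p3 = True.
The clause (p5) is unit, so p5 = True.
The clause (¬p1) is unit, so p1 = False.
The clause (¬p2) is unit, so p2 = False.
Now (p2) is unsatisfied and unit — conflict.
Neither p3 = True nor p3 = False works.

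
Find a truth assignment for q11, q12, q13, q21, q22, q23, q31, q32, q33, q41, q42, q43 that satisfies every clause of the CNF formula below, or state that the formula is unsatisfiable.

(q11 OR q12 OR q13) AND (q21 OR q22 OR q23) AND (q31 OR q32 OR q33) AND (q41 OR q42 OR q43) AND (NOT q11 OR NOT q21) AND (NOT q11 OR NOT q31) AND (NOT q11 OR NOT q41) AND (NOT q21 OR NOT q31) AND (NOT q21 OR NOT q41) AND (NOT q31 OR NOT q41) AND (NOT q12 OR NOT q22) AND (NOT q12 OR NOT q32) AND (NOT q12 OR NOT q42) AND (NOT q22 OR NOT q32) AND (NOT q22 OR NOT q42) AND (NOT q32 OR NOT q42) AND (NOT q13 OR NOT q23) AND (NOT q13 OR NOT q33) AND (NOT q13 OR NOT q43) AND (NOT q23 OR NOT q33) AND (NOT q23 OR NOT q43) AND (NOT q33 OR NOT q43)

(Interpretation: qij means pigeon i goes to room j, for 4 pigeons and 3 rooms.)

Suppose q11 = false.
Suppose q12 = true.
The clause (NOT q22) is unit, so q22 = false.
The clause (NOT q32) is unit, so q32 = false.
The clause (NOT q42) is unit, so q42 = false.
Suppose q21 = true.
The clause (NOT q31) is unit, so q31 = false.
The clause (q33) is unit, so q33 = true.
The clause (NOT q41) is unit, so q41 = false.
The clause (q43) is unit, so q43 = true.
But (NOT q43) is also a unit clause — contradiction.
So q21 must be the other value — set q21 = false.
The clause (q23) is unit, so q23 = true.
The clause (NOT q13) is unit, so q13 = false.
The clause (NOT q33) is unit, so q33 = false.
The clause (q31) is unit, so q31 = true.
The clause (NOT q41) is unit, so q41 = false.
The clause (q43) is unit, so q43 = true.
But (NOT q43) is also a unit clause — contradiction.
Either choice for q21 ends in contradiction.
So q12 must be the other value — set q12 = false.
The clause (q13) is unit, so q13 = true.
The clause (NOT q23) is unit, so q23 = false.
The clause (NOT q33) is unit, so q33 = false.
The clause (NOT q43) is unit, so q43 = false.
Suppose q21 = true.
The clause (NOT q31) is unit, so q31 = false.
The clause (q32) is unit, so q32 = true.
The clause (NOT q41) is unit, so q41 = false.
The clause (q42) is unit, so q42 = true.
But (NOT q42) is also a unit clause — contradiction.
So q21 must be the other value — set q21 = false.
The clause (q22) is unit, so q22 = true.
The clause (NOT q32) is unit, so q32 = false.
The clause (q31) is unit, so q31 = true.
The clause (NOT q41) is unit, so q41 = false.
The clause (q42) is unit, so q42 = true.
But (NOT q42) is also a unit clause — contradiction.
Either choice for q21 ends in contradiction.
Either choice for q12 ends in contradiction.
So q11 must be the other value — set q11 = true.
The clause (NOT q21) is unit, so q21 = false.
The clause (NOT q31) is unit, so q31 = false.
The clause (NOT q41) is unit, so q41 = false.
Suppose q22 = true.
The clause (NOT q12) is unit, so q12 = false.
The clause (NOT q32) is unit, so q32 = false.
The clause (q33) is unit, so q33 = true.
The clause (NOT q42) is unit, so q42 = false.
The clause (q43) is unit, so q43 = true.
But (NOT q43) is also a unit clause — contradiction.
So q22 must be the other value — set q22 = false.
The clause (q23) is unit, so q23 = true.
The clause (NOT q13) is unit, so q13 = false.
The clause (NOT q33) is unit, so q33 = false.
The clause (q32) is unit, so q32 = true.
The clause (NOT q12) is unit, so q12 = false.
The clause (NOT q42) is unit, so q42 = false.
The clause (q43) is unit, so q43 = true.
But (NOT q43) is also a unit clause — contradiction.
Either choice for q22 ends in contradiction.
Either choice for q11 ends in contradiction.

UNSATISFIABLE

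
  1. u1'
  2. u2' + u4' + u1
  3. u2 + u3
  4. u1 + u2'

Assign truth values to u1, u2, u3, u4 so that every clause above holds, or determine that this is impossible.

Unit clause (u1') forces u1 = 0.
Unit clause (u2') forces u2 = 0.
Unit clause (u3) forces u3 = 1.
All clauses hold; u4 can take either value.

u1=0, u2=0, u3=1, u4=0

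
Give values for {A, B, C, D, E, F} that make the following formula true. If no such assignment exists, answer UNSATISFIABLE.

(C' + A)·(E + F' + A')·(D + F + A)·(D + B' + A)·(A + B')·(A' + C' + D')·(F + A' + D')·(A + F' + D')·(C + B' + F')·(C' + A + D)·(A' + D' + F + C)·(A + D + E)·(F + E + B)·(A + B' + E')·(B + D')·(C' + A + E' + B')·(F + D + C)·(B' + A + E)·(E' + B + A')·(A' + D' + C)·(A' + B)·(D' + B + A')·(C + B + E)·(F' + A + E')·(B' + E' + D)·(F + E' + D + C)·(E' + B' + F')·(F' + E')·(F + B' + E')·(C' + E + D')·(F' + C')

Branch on C: set C = 1.
(A) alone gives A = 1.
(D') alone gives D = 0.
(B) alone gives B = 1.
(E') alone gives E = 0.
(F') alone gives F = 0.
This assignment satisfies each clause.

A: 1; B: 1; C: 1; D: 0; E: 0; F: 0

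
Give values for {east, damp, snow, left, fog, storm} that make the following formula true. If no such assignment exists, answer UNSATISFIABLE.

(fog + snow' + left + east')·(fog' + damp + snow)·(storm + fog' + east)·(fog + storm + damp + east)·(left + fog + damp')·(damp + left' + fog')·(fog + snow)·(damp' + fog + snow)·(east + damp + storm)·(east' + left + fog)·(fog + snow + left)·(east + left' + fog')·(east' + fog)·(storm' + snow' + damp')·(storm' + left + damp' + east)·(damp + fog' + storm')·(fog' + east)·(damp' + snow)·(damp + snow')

east: 1, damp: 1, snow: 1, left: 1, fog: 1, storm: 0

Case fog = 1:
Unit clause (east) forces east = 1.
Case damp = 1:
Unit clause (snow) forces snow = 1.
Unit clause (storm') forces storm = 0.
All clauses hold; left can take either value.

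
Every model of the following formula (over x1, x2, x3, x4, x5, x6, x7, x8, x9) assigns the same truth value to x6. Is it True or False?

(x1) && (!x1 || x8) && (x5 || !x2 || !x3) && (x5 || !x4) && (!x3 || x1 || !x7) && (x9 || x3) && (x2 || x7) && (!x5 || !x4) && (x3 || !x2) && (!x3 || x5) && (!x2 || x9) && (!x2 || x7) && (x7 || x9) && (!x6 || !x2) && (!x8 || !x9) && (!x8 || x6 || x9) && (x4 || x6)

Suppose x6 = false.
(x1) alone gives x1 = true.
(x8) alone gives x8 = true.
(!x9) alone gives x9 = false.
But (x9) is also a unit clause — contradiction.
So every satisfying assignment has x6 = True.

True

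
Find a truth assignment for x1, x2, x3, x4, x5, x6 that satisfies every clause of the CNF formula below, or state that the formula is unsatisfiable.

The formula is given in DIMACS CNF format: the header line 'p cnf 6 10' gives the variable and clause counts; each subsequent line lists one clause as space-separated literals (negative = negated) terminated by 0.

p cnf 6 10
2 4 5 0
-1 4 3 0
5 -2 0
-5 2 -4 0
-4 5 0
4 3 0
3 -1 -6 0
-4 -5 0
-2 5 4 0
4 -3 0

Try x5 = True.
From the singleton clause (¬x4), x4 = False.
From the singleton clause (x3), x3 = True.
Now (¬x3) is unsatisfied and unit — conflict.
So x5 must be the other value — set x5 = False.
From the singleton clause (¬x2), x2 = False.
From the singleton clause (x4), x4 = True.
Now (¬x4) is unsatisfied and unit — conflict.
Both values of x5 lead to a conflict.

UNSATISFIABLE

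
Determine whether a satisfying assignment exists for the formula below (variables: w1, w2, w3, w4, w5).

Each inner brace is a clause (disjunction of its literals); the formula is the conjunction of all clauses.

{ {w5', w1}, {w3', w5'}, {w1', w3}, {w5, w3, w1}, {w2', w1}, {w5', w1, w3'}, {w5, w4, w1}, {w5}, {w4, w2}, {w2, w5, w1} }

Unit clause (w5) forces w5 = 1.
Unit clause (w1) forces w1 = 1.
Unit clause (w3') forces w3 = 0.
Now (w3) is unsatisfied and unit — conflict.
No assignment satisfies every clause.

Unsatisfiable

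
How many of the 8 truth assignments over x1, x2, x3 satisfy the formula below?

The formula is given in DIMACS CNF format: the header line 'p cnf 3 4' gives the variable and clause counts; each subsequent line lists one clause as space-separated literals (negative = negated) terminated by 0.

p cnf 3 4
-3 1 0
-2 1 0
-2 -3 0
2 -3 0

3

There are 2^3 = 8 truth assignments over (x1, x2, x3).
Split on x2. With x2 = True, the clauses containing x2 are satisfied and ¬x2 drops from the rest; 1 of the 2^2 = 4 assignments to the other variables satisfy what remains.
With x2 = False, by the same count on the reduced clause set, 2 assignments work.
Total: 1 + 2 = 3.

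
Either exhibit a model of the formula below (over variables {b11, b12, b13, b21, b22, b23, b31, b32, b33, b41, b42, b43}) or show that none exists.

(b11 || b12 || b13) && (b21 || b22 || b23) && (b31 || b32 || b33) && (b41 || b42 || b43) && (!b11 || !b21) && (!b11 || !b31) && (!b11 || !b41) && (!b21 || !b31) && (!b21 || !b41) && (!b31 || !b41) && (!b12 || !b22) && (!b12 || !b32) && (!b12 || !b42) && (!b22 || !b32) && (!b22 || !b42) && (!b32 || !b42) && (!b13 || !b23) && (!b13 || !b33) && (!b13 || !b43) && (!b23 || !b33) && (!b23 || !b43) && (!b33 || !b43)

Branch on b11: set b11 = false.
Branch on b12: set b12 = true.
From the singleton clause (!b22), b22 = false.
From the singleton clause (!b32), b32 = false.
From the singleton clause (!b42), b42 = false.
Branch on b21: set b21 = true.
From the singleton clause (!b31), b31 = false.
From the singleton clause (b33), b33 = true.
From the singleton clause (!b41), b41 = false.
From the singleton clause (b43), b43 = true.
That conflicts with the unit clause (!b43).
Backtrack on b21: now try b21 = false.
From the singleton clause (b23), b23 = true.
From the singleton clause (!b13), b13 = false.
From the singleton clause (!b33), b33 = false.
From the singleton clause (b31), b31 = true.
From the singleton clause (!b41), b41 = false.
From the singleton clause (b43), b43 = true.
That conflicts with the unit clause (!b43).
Either choice for b21 ends in contradiction.
Backtrack on b12: now try b12 = false.
From the singleton clause (b13), b13 = true.
From the singleton clause (!b23), b23 = false.
From the singleton clause (!b33), b33 = false.
From the singleton clause (!b43), b43 = false.
Branch on b21: set b21 = true.
From the singleton clause (!b31), b31 = false.
From the singleton clause (b32), b32 = true.
From the singleton clause (!b41), b41 = false.
From the singleton clause (b42), b42 = true.
That conflicts with the unit clause (!b42).
Backtrack on b21: now try b21 = false.
From the singleton clause (b22), b22 = true.
From the singleton clause (!b32), b32 = false.
From the singleton clause (b31), b31 = true.
From the singleton clause (!b41), b41 = false.
From the singleton clause (b42), b42 = true.
That conflicts with the unit clause (!b42).
Either choice for b21 ends in contradiction.
Either choice for b12 ends in contradiction.
Backtrack on b11: now try b11 = true.
From the singleton clause (!b21), b21 = false.
From the singleton clause (!b31), b31 = false.
From the singleton clause (!b41), b41 = false.
Branch on b22: set b22 = true.
From the singleton clause (!b12), b12 = false.
From the singleton clause (!b32), b32 = false.
From the singleton clause (b33), b33 = true.
From the singleton clause (!b42), b42 = false.
From the singleton clause (b43), b43 = true.
That conflicts with the unit clause (!b43).
Backtrack on b22: now try b22 = false.
From the singleton clause (b23), b23 = true.
From the singleton clause (!b13), b13 = false.
From the singleton clause (!b33), b33 = false.
From the singleton clause (b32), b32 = true.
From the singleton clause (!b12), b12 = false.
From the singleton clause (!b42), b42 = false.
From the singleton clause (b43), b43 = true.
That conflicts with the unit clause (!b43).
Either choice for b22 ends in contradiction.
Either choice for b11 ends in contradiction.

UNSATISFIABLE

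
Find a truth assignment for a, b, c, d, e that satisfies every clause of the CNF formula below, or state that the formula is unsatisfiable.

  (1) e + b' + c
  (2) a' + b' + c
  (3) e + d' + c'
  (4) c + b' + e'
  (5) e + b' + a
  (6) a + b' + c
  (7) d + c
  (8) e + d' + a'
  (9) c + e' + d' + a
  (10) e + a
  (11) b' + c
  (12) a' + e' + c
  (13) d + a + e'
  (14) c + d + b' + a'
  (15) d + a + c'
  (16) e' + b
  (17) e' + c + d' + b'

a=1; b=0; c=1; d=0; e=0

Suppose d = 0.
The clause (c) is unit, so c = 1.
The clause (a) is unit, so a = 1.
Suppose e = 0.
No clause remains; b is free.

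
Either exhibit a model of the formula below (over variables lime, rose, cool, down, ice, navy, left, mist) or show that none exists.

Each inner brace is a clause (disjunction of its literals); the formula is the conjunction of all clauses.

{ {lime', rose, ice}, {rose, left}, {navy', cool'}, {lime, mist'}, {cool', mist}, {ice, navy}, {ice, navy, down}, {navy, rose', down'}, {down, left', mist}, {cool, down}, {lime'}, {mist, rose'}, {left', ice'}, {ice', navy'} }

lime ↦ 0,  rose ↦ 0,  cool ↦ 0,  down ↦ 1,  ice ↦ 0,  navy ↦ 1,  left ↦ 1,  mist ↦ 0

From the singleton clause (lime'), lime = 0.
From the singleton clause (mist'), mist = 0.
From the singleton clause (cool'), cool = 0.
From the singleton clause (down), down = 1.
From the singleton clause (rose'), rose = 0.
From the singleton clause (left), left = 1.
From the singleton clause (ice'), ice = 0.
From the singleton clause (navy), navy = 1.
Every clause now holds.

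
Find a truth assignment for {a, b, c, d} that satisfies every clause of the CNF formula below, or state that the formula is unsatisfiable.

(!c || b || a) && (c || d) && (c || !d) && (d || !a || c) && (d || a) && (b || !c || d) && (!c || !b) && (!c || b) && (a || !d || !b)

Try c = true.
Unit clause (!b) forces b = false.
But (b) is also a unit clause — contradiction.
Backtrack on c: now try c = false.
Unit clause (d) forces d = true.
But (!d) is also a unit clause — contradiction.
Both values of c lead to a conflict.

UNSATISFIABLE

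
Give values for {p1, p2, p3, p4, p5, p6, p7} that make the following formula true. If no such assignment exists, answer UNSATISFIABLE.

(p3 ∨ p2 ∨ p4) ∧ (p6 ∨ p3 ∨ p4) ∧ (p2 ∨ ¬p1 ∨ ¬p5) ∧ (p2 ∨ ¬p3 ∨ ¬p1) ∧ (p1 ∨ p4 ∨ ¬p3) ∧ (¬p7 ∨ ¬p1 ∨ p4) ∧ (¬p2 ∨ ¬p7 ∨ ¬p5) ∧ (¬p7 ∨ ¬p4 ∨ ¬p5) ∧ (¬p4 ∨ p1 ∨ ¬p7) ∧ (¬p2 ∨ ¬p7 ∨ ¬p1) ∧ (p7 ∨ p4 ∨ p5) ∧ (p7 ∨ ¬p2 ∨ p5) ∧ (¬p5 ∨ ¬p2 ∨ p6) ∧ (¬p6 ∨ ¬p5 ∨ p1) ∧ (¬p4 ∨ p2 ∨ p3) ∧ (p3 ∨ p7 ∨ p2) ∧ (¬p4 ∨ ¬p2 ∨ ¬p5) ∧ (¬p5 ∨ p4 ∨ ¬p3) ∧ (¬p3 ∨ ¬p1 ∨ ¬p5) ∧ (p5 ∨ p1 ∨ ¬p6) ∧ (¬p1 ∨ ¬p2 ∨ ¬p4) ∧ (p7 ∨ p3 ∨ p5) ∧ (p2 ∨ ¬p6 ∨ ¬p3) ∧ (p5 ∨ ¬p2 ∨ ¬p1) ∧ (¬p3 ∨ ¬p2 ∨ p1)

Suppose p3 = False.
Suppose p2 = True.
Suppose p6 = True.
Suppose p7 = False.
The clause (p5) is unit, so p5 = True.
The clause (p1) is unit, so p1 = True.
The clause (¬p4) is unit, so p4 = False.
This assignment satisfies each clause.

p1 ↦ True, p2 ↦ True, p3 ↦ False, p4 ↦ False, p5 ↦ True, p6 ↦ True, p7 ↦ False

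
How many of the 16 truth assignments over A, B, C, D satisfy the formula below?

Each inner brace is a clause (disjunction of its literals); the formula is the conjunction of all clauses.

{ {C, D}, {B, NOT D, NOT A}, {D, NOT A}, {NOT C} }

3

There are 2^4 = 16 truth assignments over (A, B, C, D).
Check each against the 4 clauses (columns in the order A, B, C, D):
  F F F F  ✗ fails (C OR D)
  F F F T  ✓ satisfies all
  F F T F  ✗ fails (NOT C)
  F F T T  ✗ fails (NOT C)
  F T F F  ✗ fails (C OR D)
  F T F T  ✓ satisfies all
  F T T F  ✗ fails (NOT C)
  F T T T  ✗ fails (NOT C)
  T F F F  ✗ fails (C OR D)
  T F F T  ✗ fails (B OR NOT D OR NOT A)
  T F T F  ✗ fails (D OR NOT A)
  T F T T  ✗ fails (B OR NOT D OR NOT A)
  T T F F  ✗ fails (C OR D)
  T T F T  ✓ satisfies all
  T T T F  ✗ fails (D OR NOT A)
  T T T T  ✗ fails (NOT C)
3 of the 16 rows are models.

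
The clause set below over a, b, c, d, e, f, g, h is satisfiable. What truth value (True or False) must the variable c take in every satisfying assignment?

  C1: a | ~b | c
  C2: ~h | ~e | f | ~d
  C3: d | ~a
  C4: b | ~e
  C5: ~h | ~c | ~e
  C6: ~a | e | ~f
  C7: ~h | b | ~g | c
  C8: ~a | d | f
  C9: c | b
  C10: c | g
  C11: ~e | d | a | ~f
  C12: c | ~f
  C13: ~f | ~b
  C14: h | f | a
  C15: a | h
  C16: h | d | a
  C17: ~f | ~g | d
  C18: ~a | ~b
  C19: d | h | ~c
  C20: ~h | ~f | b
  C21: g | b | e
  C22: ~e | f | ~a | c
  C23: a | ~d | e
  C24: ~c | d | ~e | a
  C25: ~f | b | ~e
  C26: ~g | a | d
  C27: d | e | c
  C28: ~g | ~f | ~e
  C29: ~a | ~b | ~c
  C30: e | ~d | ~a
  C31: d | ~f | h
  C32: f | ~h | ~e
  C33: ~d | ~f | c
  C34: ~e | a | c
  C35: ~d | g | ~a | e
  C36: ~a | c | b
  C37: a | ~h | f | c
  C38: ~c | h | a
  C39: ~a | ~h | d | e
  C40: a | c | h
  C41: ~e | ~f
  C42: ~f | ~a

True

Suppose c = 0.
Unit clause (b) forces b = 1.
Unit clause (a) forces a = 1.
But (~a) is also a unit clause — contradiction.
So every satisfying assignment has c = True.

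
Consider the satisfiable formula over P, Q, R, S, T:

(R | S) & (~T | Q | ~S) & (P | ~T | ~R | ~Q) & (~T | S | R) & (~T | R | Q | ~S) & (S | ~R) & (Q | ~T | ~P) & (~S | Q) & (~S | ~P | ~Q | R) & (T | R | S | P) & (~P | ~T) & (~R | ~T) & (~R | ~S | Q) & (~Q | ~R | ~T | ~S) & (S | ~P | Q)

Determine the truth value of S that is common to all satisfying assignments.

Suppose S = 0.
From the singleton clause (R), R = 1.
That conflicts with the unit clause (~R).
So every satisfying assignment has S = True.

True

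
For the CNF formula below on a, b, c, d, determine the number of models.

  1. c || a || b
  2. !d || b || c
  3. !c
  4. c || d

2

There are 2^4 = 16 truth assignments over (a, b, c, d).
Check each against the 4 clauses (columns in the order a, b, c, d):
  F F F F  ✗ fails (c || a || b)
  F F F T  ✗ fails (c || a || b)
  F F T F  ✗ fails (!c)
  F F T T  ✗ fails (!c)
  F T F F  ✗ fails (c || d)
  F T F T  ✓ satisfies all
  F T T F  ✗ fails (!c)
  F T T T  ✗ fails (!c)
  T F F F  ✗ fails (c || d)
  T F F T  ✗ fails (!d || b || c)
  T F T F  ✗ fails (!c)
  T F T T  ✗ fails (!c)
  T T F F  ✗ fails (c || d)
  T T F T  ✓ satisfies all
  T T T F  ✗ fails (!c)
  T T T T  ✗ fails (!c)
2 of the 16 rows are models.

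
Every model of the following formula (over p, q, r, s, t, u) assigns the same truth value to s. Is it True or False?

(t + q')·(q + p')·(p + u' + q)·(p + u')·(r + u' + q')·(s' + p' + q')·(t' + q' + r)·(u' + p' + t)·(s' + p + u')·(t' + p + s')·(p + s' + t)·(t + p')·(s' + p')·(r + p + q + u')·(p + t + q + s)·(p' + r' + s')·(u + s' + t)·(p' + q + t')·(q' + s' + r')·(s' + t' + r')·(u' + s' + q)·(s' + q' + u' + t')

False

Suppose s = 1.
(p') alone gives p = 0.
(u') alone gives u = 0.
(t') alone gives t = 0.
That conflicts with the unit clause (t).
So every satisfying assignment has s = False.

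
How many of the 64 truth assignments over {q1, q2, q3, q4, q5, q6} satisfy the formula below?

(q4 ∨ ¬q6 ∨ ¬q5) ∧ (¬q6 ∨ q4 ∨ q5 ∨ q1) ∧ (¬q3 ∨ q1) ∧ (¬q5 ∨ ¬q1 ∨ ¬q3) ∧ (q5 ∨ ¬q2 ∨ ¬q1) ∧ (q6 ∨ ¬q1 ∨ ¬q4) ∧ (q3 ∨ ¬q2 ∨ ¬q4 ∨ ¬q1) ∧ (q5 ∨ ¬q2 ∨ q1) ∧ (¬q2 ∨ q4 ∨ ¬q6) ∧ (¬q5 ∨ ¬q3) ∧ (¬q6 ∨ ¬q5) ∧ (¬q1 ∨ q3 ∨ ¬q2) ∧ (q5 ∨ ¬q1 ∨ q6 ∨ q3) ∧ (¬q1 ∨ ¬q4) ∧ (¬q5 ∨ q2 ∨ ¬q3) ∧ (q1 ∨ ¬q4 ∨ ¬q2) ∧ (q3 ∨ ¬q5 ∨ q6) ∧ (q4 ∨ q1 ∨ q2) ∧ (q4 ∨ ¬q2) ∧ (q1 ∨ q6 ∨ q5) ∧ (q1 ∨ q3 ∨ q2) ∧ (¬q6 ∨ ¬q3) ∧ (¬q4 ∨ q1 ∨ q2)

There are 2^6 = 64 truth assignments over (q1, q2, q3, q4, q5, q6).
Split on q1. With q1 = True, the clauses containing q1 are satisfied and ¬q1 drops from the rest; 2 of the 2^5 = 32 assignments to the other variables satisfy what remains.
With q1 = False, by the same count on the reduced clause set, 0 assignments work.
(One model: q1=T, q2=F, q3=F, q4=F, q5=F, q6=T.)
Total: 2 + 0 = 2.

2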